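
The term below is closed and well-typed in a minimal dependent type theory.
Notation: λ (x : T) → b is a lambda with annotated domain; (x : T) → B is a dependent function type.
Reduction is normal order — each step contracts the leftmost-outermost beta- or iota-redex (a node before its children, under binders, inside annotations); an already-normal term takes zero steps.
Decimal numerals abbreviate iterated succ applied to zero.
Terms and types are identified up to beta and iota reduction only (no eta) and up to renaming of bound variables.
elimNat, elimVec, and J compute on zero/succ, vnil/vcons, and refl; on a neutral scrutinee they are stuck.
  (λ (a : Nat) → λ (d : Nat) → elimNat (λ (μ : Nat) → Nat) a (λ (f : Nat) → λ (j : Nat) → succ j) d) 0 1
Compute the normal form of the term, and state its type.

resulting normal form:
  1
the term's type:
  Nat
observation: the term reaches its normal form after 6 normal-order steps.


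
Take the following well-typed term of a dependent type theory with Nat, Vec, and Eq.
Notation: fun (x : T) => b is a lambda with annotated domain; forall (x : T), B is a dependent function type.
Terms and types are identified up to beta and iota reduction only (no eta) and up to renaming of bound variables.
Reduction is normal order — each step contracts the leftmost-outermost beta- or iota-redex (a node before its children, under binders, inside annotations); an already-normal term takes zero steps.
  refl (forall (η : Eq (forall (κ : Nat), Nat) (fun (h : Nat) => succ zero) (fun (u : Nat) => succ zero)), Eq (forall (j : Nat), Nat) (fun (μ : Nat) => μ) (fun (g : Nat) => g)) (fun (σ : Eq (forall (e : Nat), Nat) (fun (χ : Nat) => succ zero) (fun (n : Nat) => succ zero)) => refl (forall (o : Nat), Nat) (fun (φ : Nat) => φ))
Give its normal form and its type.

reduced normal form:
  refl (forall (η : Eq (forall (κ : Nat), Nat) (fun (h : Nat) => succ zero) (fun (u : Nat) => succ zero)), Eq (forall (j : Nat), Nat) (fun (μ : Nat) => μ) (fun (g : Nat) => g)) (fun (σ : Eq (forall (e : Nat), Nat) (fun (χ : Nat) => succ zero) (fun (n : Nat) => succ zero)) => refl (forall (o : Nat), Nat) (fun (φ : Nat) => φ))
inferred type:
  Eq (forall (η : Eq (forall (κ : Nat), Nat) (fun (h : Nat) => succ zero) (fun (u : Nat) => succ zero)), Eq (forall (j : Nat), Nat) (fun (μ : Nat) => μ) (fun (g : Nat) => g)) (fun (σ : Eq (forall (e : Nat), Nat) (fun (χ : Nat) => succ zero) (fun (n : Nat) => succ zero)) => refl (forall (o : Nat), Nat) (fun (φ : Nat) => φ)) (fun (ψ : Eq (forall (ω : Nat), Nat) (fun (k : Nat) => succ zero) (fun (ρ : Nat) => succ zero)) => refl (forall (ζ : Nat), Nat) (fun (z : Nat) => z))


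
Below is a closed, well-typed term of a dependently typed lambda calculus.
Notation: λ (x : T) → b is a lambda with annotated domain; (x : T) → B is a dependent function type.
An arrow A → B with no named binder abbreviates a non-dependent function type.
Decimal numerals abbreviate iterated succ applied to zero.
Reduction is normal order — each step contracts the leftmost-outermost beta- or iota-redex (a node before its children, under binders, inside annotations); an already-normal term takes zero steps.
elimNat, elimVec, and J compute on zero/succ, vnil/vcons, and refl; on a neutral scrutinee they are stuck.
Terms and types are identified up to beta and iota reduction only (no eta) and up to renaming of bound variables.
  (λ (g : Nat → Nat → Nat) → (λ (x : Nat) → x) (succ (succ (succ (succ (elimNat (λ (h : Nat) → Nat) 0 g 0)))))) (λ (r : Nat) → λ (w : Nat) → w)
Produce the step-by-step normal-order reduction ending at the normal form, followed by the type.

normal-order reduction sequence:
  (λ (g : Nat → Nat → Nat) → (λ (x : Nat) → x) (succ (succ (succ (succ (elimNat (λ (h : Nat) → Nat) 0 g 0)))))) (λ (r : Nat) → λ (w : Nat) → w)
  ~> (λ (g : Nat) → g) (succ (succ (succ (succ (elimNat (λ (x : Nat) → Nat) 0 (λ (h : Nat) → λ (r : Nat) → r) 0)))))
  ~> succ (succ (succ (succ (elimNat (λ (g : Nat) → Nat) 0 (λ (x : Nat) → λ (h : Nat) → h) 0))))
  ~> 4
type:
  Nat


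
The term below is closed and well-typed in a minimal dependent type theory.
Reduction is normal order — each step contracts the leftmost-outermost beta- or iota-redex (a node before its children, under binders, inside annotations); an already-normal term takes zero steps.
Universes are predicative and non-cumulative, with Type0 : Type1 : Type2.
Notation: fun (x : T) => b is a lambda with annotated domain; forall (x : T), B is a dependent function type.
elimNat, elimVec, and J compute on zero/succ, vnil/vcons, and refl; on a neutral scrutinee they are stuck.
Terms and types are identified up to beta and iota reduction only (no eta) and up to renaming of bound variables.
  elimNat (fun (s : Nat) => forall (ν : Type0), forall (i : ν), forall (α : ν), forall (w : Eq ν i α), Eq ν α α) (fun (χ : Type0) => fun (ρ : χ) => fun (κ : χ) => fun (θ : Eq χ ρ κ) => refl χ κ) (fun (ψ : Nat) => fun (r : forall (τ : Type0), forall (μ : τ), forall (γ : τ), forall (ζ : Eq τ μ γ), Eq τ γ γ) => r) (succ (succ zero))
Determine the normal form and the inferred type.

normal form:
  fun (s : Type0) => fun (ν : s) => fun (i : s) => fun (α : Eq s ν i) => refl s i
type:
  forall (s : Type0), forall (ν : s), forall (i : s), forall (α : Eq s ν i), Eq s i i
observation: 7 normal-order steps separate the term from its normal form.


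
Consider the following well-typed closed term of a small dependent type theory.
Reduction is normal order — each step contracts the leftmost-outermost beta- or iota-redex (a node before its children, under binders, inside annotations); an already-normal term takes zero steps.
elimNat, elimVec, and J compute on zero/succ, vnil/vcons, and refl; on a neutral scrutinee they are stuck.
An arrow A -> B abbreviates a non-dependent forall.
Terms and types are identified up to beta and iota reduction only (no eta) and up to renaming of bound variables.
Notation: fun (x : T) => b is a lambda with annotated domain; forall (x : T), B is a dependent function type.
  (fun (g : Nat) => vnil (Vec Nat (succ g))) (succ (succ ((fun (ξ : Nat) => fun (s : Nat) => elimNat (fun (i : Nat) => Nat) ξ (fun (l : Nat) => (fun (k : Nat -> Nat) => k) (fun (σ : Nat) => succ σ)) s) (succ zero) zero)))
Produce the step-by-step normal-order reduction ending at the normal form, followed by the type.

normal-order reduction sequence:
  (fun (g : Nat) => vnil (Vec Nat (succ g))) (succ (succ ((fun (ξ : Nat) => fun (s : Nat) => elimNat (fun (i : Nat) => Nat) ξ (fun (l : Nat) => (fun (k : Nat -> Nat) => k) (fun (σ : Nat) => succ σ)) s) (succ zero) zero)))
  ~> vnil (Vec Nat (succ (succ (succ ((fun (g : Nat) => fun (ξ : Nat) => elimNat (fun (s : Nat) => Nat) g (fun (i : Nat) => (fun (l : Nat -> Nat) => l) (fun (k : Nat) => succ k)) ξ) (succ zero) zero)))))
  ~> vnil (Vec Nat (succ (succ (succ ((fun (g : Nat) => elimNat (fun (ξ : Nat) => Nat) (succ zero) (fun (s : Nat) => (fun (i : Nat -> Nat) => i) (fun (l : Nat) => succ l)) g) zero)))))
  ~> vnil (Vec Nat (succ (succ (succ (elimNat (fun (g : Nat) => Nat) (succ zero) (fun (ξ : Nat) => (fun (s : Nat -> Nat) => s) (fun (i : Nat) => succ i)) zero)))))
  ~> vnil (Vec Nat (succ (succ (succ (succ zero)))))
type:
  Vec (Vec Nat (succ (succ (succ (succ zero))))) zero


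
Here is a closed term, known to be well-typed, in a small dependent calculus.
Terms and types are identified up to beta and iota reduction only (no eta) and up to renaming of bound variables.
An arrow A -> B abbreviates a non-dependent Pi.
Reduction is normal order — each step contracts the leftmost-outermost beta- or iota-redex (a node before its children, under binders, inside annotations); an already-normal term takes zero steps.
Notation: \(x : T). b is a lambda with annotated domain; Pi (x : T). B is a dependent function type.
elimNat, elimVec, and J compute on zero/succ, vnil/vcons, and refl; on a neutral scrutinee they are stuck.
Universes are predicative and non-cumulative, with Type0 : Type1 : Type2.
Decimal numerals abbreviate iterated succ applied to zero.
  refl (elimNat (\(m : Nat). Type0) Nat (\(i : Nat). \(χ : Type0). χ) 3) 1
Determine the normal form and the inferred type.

resulting normal form:
  refl Nat 1
type:
  Eq Nat 1 1


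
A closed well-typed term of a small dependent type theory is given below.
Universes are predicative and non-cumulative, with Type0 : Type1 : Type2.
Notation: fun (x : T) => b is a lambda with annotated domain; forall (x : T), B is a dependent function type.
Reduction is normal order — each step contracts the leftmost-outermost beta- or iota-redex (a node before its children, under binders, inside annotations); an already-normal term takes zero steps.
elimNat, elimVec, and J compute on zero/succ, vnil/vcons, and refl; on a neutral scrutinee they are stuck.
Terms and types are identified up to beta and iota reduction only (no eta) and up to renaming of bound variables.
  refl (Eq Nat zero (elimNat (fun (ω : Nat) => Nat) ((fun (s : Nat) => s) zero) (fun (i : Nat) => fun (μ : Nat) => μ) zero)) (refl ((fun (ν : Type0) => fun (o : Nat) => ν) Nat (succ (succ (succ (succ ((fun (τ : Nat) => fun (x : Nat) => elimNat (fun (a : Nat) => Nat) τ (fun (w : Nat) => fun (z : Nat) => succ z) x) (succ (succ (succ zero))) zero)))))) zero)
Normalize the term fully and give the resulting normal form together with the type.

normal form:
  refl (Eq Nat zero zero) (refl Nat zero)
inferred type:
  Eq (Eq Nat zero zero) (refl Nat zero) (refl Nat zero)


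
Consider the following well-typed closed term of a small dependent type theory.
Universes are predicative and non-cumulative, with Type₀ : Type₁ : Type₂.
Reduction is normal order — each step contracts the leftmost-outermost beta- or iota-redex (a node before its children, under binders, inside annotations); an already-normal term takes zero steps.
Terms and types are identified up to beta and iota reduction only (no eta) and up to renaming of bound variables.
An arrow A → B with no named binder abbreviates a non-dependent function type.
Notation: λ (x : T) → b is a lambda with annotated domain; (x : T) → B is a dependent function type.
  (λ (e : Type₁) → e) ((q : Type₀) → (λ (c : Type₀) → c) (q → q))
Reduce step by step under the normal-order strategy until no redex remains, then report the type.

normal-order reduction sequence:
  (λ (e : Type₁) → e) ((q : Type₀) → (λ (c : Type₀) → c) (q → q))
  ~> (e : Type₀) → (λ (q : Type₀) → q) (e → e)
  ~> (e : Type₀) → e → e
the term's type:
  Type₁


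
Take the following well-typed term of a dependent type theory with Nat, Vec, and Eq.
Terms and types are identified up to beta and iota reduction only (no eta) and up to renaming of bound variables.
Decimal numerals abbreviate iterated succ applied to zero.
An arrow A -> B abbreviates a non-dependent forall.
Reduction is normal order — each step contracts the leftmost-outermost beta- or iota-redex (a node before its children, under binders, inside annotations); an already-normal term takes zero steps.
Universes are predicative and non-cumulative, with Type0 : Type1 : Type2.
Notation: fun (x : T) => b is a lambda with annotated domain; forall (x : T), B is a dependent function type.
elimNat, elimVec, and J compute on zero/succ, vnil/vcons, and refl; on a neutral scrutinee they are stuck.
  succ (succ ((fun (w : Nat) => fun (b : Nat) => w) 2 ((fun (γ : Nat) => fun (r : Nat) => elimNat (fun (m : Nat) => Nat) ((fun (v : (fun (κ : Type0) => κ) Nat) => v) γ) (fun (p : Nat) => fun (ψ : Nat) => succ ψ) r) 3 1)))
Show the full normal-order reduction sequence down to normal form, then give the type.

reduction (normal order):
  succ (succ ((fun (w : Nat) => fun (b : Nat) => w) 2 ((fun (γ : Nat) => fun (r : Nat) => elimNat (fun (m : Nat) => Nat) ((fun (v : (fun (κ : Type0) => κ) Nat) => v) γ) (fun (p : Nat) => fun (ψ : Nat) => succ ψ) r) 3 1)))
  ~> succ (succ ((fun (w : Nat) => 2) ((fun (b : Nat) => fun (γ : Nat) => elimNat (fun (r : Nat) => Nat) ((fun (m : (fun (v : Type0) => v) Nat) => m) b) (fun (κ : Nat) => fun (p : Nat) => succ p) γ) 3 1)))
  ~> 4
inferred type:
  Nat


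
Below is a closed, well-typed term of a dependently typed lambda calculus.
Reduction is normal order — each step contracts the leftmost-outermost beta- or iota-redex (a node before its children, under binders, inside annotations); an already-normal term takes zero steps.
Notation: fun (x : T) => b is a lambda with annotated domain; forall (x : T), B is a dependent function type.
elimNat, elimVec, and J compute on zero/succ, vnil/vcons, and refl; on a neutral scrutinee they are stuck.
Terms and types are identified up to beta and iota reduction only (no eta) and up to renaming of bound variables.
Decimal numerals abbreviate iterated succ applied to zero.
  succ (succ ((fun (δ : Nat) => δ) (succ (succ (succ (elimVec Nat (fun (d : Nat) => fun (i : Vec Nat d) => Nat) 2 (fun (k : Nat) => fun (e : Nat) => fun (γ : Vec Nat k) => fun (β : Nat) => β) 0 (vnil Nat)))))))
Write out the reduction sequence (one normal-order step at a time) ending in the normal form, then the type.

normal-order reduction sequence:
  succ (succ ((fun (δ : Nat) => δ) (succ (succ (succ (elimVec Nat (fun (d : Nat) => fun (i : Vec Nat d) => Nat) 2 (fun (k : Nat) => fun (e : Nat) => fun (γ : Vec Nat k) => fun (β : Nat) => β) 0 (vnil Nat)))))))
  ~> succ (succ (succ (succ (succ (elimVec Nat (fun (δ : Nat) => fun (d : Vec Nat δ) => Nat) 2 (fun (i : Nat) => fun (k : Nat) => fun (e : Vec Nat i) => fun (γ : Nat) => γ) 0 (vnil Nat))))))
  ~> 7
the term's type:
  Nat


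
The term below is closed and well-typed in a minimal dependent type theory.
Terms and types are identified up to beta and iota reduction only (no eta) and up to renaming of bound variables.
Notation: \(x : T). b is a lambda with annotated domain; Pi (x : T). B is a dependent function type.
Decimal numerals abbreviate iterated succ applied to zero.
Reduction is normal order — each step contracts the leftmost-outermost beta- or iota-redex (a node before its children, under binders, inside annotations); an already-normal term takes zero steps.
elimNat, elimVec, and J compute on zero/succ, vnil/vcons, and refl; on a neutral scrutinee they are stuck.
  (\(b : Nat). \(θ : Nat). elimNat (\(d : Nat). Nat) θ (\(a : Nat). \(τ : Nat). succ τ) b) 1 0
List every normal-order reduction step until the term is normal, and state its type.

normal-order reduction sequence:
  (\(b : Nat). \(θ : Nat). elimNat (\(d : Nat). Nat) θ (\(a : Nat). \(τ : Nat). succ τ) b) 1 0
  ~> (\(b : Nat). elimNat (\(θ : Nat). Nat) b (\(d : Nat). \(a : Nat). succ a) 1) 0
  ~> elimNat (\(b : Nat). Nat) 0 (\(θ : Nat). \(d : Nat). succ d) 1
  ~> (\(b : Nat). \(θ : Nat). succ θ) 0 (elimNat (\(d : Nat). Nat) 0 (\(a : Nat). \(τ : Nat). succ τ) 0)
  ~> (\(b : Nat). succ b) (elimNat (\(θ : Nat). Nat) 0 (\(d : Nat). \(a : Nat). succ a) 0)
  ~> succ (elimNat (\(b : Nat). Nat) 0 (\(θ : Nat). \(d : Nat). succ d) 0)
  ~> 1
type:
  Nat


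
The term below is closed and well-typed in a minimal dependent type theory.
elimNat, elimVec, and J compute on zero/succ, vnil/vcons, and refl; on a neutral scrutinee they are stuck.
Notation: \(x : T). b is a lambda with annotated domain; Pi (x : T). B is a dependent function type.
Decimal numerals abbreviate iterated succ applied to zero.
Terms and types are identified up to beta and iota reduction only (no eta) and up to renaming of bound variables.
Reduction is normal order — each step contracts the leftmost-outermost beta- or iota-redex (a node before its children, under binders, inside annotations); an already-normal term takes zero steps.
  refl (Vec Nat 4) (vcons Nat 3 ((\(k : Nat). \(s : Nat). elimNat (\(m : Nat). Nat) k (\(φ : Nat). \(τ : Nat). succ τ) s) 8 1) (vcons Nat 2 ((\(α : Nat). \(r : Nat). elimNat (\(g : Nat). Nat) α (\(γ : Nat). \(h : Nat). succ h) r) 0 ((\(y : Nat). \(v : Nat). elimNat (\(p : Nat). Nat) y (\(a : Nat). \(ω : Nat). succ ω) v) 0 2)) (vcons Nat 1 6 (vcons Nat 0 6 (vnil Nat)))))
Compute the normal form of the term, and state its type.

reduced normal form:
  refl (Vec Nat 4) (vcons Nat 3 9 (vcons Nat 2 2 (vcons Nat 1 6 (vcons Nat 0 6 (vnil Nat)))))
the term's type:
  Eq (Vec Nat 4) (vcons Nat 3 9 (vcons Nat 2 2 (vcons Nat 1 6 (vcons Nat 0 6 (vnil Nat))))) (vcons Nat 3 9 (vcons Nat 2 2 (vcons Nat 1 6 (vcons Nat 0 6 (vnil Nat)))))
observation: the leftmost-outermost redex is a beta-redex, and normalization takes 24 steps.


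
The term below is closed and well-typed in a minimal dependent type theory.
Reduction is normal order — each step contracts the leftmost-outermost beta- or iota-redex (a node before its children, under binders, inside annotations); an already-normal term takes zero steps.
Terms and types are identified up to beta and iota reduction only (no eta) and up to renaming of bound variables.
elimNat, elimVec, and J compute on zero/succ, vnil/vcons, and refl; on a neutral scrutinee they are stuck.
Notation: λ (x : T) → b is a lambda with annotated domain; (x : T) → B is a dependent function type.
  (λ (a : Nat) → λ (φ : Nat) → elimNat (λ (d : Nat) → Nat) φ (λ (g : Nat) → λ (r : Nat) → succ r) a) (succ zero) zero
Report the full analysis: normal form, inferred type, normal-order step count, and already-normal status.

normal form:
  succ zero
inferred type:
  Nat
steps to reach normal form (normal order): 6
already normal: no
first contracted redex: a beta-redex


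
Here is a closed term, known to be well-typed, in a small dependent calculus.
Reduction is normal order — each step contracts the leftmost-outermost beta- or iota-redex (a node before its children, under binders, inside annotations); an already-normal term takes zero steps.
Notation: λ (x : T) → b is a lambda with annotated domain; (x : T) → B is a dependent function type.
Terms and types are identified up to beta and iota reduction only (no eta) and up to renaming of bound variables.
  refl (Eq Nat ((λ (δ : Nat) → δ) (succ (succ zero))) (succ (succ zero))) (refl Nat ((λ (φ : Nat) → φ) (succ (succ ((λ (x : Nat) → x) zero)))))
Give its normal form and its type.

normal form:
  refl (Eq Nat (succ (succ zero)) (succ (succ zero))) (refl Nat (succ (succ zero)))
inferred type:
  Eq (Eq Nat (succ (succ zero)) (succ (succ zero))) (refl Nat (succ (succ zero))) (refl Nat (succ (succ zero)))
observation: the leftmost-outermost redex is a beta-redex, and normalization takes 3 steps.


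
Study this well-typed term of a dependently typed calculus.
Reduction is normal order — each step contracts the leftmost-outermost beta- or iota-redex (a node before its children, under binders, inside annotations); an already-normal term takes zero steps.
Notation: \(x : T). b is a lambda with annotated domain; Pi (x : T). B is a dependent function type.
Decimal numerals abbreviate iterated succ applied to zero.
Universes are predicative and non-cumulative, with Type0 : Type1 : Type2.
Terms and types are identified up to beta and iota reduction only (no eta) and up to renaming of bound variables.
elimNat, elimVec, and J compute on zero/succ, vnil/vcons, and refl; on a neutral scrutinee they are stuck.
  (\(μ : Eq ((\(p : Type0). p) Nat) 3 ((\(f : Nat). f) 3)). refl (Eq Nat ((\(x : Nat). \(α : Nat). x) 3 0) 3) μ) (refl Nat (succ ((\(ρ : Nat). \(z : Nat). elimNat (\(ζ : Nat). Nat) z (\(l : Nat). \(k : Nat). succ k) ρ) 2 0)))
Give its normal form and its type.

normal form:
  refl (Eq Nat 3 3) (refl Nat 3)
inferred type:
  Eq (Eq Nat 3 3) (refl Nat 3) (refl Nat 3)
observation: normalization takes exactly 12 steps under the normal-order strategy.


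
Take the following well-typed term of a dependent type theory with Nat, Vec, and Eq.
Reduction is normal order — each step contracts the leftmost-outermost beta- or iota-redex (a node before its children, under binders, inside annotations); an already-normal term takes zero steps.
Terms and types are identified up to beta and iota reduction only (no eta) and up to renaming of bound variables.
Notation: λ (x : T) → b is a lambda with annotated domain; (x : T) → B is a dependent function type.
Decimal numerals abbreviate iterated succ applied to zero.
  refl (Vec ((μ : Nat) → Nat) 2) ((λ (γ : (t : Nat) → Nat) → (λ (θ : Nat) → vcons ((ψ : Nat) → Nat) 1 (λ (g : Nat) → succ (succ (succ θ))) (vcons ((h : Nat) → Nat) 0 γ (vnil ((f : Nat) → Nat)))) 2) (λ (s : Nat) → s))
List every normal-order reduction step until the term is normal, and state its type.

normal-order reduction:
  refl (Vec ((μ : Nat) → Nat) 2) ((λ (γ : (t : Nat) → Nat) → (λ (θ : Nat) → vcons ((ψ : Nat) → Nat) 1 (λ (g : Nat) → succ (succ (succ θ))) (vcons ((h : Nat) → Nat) 0 γ (vnil ((f : Nat) → Nat)))) 2) (λ (s : Nat) → s))
  ~> refl (Vec ((μ : Nat) → Nat) 2) ((λ (γ : Nat) → vcons ((t : Nat) → Nat) 1 (λ (θ : Nat) → succ (succ (succ γ))) (vcons ((ψ : Nat) → Nat) 0 (λ (g : Nat) → g) (vnil ((h : Nat) → Nat)))) 2)
  ~> refl (Vec ((μ : Nat) → Nat) 2) (vcons ((γ : Nat) → Nat) 1 (λ (t : Nat) → 5) (vcons ((θ : Nat) → Nat) 0 (λ (ψ : Nat) → ψ) (vnil ((g : Nat) → Nat))))
inferred type:
  Eq (Vec ((μ : Nat) → Nat) 2) (vcons ((γ : Nat) → Nat) 1 (λ (t : Nat) → 5) (vcons ((θ : Nat) → Nat) 0 (λ (ψ : Nat) → ψ) (vnil ((g : Nat) → Nat)))) (vcons ((h : Nat) → Nat) 1 (λ (f : Nat) → 5) (vcons ((s : Nat) → Nat) 0 (λ (n : Nat) → n) (vnil ((q : Nat) → Nat))))


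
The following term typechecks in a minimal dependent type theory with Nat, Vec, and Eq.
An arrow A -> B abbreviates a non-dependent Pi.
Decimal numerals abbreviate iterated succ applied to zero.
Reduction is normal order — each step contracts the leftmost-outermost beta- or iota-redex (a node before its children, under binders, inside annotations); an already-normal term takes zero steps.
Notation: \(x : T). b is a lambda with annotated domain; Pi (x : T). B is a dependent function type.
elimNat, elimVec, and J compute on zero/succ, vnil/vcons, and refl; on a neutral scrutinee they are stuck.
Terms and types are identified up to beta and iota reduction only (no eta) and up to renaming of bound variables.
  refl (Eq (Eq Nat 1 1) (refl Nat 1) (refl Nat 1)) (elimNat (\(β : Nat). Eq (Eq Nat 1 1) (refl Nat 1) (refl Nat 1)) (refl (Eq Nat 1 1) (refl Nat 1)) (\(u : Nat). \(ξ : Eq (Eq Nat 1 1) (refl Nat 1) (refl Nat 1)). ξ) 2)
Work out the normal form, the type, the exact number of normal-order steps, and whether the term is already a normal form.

resulting normal form:
  refl (Eq (Eq Nat 1 1) (refl Nat 1) (refl Nat 1)) (refl (Eq Nat 1 1) (refl Nat 1))
type:
  Eq (Eq (Eq Nat 1 1) (refl Nat 1) (refl Nat 1)) (refl (Eq Nat 1 1) (refl Nat 1)) (refl (Eq Nat 1 1) (refl Nat 1))
reduction steps (normal order): 7
started in normal form: no
first redex: an elimNat iota-redex


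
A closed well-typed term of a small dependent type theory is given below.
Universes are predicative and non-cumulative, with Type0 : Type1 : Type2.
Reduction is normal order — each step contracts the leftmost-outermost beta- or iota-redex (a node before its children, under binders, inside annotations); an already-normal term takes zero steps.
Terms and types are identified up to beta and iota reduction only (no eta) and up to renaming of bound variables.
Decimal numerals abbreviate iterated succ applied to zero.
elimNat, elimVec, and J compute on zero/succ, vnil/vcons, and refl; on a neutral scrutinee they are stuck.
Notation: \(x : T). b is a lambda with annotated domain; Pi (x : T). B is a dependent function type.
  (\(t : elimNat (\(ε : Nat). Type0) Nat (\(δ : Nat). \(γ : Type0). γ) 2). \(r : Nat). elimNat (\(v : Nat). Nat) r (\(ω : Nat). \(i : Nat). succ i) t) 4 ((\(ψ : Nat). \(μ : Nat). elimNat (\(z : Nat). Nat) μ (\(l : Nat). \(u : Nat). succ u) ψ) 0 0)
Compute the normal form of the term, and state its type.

resulting normal form:
  4
the term's type:
  Nat


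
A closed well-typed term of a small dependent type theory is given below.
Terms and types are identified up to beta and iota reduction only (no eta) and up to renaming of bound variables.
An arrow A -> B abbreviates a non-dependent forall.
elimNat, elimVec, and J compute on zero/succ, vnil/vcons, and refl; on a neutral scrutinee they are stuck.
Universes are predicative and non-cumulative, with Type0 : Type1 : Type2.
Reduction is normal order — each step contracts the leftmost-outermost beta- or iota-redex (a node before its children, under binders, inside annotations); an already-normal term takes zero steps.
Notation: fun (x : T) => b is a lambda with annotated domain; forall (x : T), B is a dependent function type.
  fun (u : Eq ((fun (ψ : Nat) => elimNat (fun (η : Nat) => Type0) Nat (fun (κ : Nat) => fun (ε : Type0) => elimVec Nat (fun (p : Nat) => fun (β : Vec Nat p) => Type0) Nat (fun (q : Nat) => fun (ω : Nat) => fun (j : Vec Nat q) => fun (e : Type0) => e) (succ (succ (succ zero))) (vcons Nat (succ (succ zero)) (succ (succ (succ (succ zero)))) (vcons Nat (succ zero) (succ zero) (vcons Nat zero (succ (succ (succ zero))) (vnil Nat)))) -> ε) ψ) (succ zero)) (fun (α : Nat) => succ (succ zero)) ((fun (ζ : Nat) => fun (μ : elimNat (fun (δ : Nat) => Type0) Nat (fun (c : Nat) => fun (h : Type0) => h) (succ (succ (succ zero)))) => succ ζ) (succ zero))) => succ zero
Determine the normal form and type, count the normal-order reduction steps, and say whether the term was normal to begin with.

normal form:
  fun (u : Eq (Nat -> Nat) (fun (ψ : Nat) => succ (succ zero)) (fun (η : Nat) => succ (succ zero))) => succ zero
inferred type:
  Eq (Nat -> Nat) (fun (u : Nat) => succ (succ zero)) (fun (ψ : Nat) => succ (succ zero)) -> Nat
steps to reach normal form (normal order): 32
started in normal form: no
first contracted redex: a beta-redex


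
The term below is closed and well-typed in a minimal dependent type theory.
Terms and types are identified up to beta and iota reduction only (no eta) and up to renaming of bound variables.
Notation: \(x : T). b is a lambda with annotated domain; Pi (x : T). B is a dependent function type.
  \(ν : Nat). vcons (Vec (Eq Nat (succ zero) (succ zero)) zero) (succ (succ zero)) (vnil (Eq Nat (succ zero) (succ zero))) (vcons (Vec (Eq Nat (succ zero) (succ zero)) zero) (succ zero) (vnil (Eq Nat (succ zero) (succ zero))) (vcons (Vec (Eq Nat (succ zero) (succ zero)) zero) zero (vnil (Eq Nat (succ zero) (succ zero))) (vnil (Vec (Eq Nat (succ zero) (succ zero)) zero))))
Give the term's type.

the term's type:
  Pi (ν : Nat). Vec (Vec (Eq Nat (succ zero) (succ zero)) zero) (succ (succ (succ zero)))


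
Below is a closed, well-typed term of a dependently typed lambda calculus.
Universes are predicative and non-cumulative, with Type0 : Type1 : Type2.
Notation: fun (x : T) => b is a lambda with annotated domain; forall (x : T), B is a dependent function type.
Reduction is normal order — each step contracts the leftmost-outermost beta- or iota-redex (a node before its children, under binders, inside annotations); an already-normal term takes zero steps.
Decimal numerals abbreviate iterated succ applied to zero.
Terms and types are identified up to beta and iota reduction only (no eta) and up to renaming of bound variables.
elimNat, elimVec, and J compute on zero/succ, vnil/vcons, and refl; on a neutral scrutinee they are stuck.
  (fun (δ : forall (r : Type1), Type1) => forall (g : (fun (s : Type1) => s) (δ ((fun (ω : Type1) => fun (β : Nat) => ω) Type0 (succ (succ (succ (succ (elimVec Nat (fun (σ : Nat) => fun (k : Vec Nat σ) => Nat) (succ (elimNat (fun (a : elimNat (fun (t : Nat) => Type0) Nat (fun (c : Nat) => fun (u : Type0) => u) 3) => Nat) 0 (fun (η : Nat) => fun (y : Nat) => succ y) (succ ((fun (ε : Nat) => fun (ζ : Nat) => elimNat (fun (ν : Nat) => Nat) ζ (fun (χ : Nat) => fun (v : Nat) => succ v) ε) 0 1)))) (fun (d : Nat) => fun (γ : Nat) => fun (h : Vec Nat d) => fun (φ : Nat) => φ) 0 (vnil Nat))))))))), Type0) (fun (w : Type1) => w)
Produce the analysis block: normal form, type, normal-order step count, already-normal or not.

resulting normal form:
  forall (δ : Type0), Type0
inferred type:
  Type1
normal-order step count: 5
already normal: no
first redex: a beta-redex


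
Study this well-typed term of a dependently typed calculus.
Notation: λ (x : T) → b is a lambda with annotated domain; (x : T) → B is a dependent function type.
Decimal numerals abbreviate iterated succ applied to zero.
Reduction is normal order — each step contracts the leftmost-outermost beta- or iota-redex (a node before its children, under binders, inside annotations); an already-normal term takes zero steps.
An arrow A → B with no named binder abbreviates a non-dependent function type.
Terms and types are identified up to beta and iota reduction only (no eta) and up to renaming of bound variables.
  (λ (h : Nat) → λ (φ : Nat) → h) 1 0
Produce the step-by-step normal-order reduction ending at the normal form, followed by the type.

normal-order reduction:
  (λ (h : Nat) → λ (φ : Nat) → h) 1 0
  ~> (λ (h : Nat) → 1) 0
  ~> 1
type:
  Nat


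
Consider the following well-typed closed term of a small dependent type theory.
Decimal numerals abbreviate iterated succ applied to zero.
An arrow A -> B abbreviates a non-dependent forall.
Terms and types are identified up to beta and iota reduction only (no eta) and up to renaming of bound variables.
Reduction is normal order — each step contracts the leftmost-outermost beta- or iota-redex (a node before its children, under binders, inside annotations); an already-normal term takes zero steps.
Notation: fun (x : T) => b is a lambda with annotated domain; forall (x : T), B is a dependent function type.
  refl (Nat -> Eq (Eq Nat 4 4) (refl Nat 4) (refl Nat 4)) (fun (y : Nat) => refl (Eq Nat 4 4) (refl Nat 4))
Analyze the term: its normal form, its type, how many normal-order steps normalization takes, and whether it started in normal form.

reduced normal form:
  refl (Nat -> Eq (Eq Nat 4 4) (refl Nat 4) (refl Nat 4)) (fun (y : Nat) => refl (Eq Nat 4 4) (refl Nat 4))
type:
  Eq (Nat -> Eq (Eq Nat 4 4) (refl Nat 4) (refl Nat 4)) (fun (y : Nat) => refl (Eq Nat 4 4) (refl Nat 4)) (fun (c : Nat) => refl (Eq Nat 4 4) (refl Nat 4))
reduction steps (normal order): 0
started in normal form: yes


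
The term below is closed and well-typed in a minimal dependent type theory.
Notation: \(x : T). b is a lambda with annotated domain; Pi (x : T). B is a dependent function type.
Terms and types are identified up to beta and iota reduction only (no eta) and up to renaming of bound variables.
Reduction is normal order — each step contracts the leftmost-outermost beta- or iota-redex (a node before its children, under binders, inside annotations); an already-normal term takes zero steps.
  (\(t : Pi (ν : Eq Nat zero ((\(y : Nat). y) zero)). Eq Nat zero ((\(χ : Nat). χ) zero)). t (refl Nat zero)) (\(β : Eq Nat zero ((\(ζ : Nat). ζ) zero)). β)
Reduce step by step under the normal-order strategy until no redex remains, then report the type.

normal-order reduction:
  (\(t : Pi (ν : Eq Nat zero ((\(y : Nat). y) zero)). Eq Nat zero ((\(χ : Nat). χ) zero)). t (refl Nat zero)) (\(β : Eq Nat zero ((\(ζ : Nat). ζ) zero)). β)
  ~> (\(t : Eq Nat zero ((\(ν : Nat). ν) zero)). t) (refl Nat zero)
  ~> refl Nat zero
the term's type:
  Eq Nat zero zero


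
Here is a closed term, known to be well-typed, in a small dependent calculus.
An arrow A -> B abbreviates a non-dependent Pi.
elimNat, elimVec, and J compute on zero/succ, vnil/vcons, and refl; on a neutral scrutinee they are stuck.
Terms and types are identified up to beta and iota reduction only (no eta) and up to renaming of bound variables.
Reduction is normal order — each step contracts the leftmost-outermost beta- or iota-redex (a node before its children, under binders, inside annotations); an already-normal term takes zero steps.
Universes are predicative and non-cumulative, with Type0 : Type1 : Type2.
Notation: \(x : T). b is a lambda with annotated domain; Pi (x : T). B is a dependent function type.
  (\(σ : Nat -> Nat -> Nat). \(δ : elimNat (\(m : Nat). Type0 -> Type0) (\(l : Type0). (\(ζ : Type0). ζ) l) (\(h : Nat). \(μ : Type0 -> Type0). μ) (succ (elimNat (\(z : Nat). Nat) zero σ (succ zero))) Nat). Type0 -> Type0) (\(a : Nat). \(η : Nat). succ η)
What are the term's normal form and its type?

normal form:
  \(σ : Nat). Type0 -> Type0
type:
  Nat -> Type1


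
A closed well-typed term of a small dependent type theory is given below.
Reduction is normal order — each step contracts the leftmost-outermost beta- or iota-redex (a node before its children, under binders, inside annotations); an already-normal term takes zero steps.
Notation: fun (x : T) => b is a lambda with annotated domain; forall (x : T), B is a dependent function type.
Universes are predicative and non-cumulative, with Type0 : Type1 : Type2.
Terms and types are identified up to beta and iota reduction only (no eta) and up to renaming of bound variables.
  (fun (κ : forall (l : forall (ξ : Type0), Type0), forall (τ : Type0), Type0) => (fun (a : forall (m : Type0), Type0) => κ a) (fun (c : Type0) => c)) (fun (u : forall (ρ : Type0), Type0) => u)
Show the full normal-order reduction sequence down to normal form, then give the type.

normal-order reduction sequence:
  (fun (κ : forall (l : forall (ξ : Type0), Type0), forall (τ : Type0), Type0) => (fun (a : forall (m : Type0), Type0) => κ a) (fun (c : Type0) => c)) (fun (u : forall (ρ : Type0), Type0) => u)
  ~> (fun (κ : forall (l : Type0), Type0) => (fun (ξ : forall (τ : Type0), Type0) => ξ) κ) (fun (a : Type0) => a)
  ~> (fun (κ : forall (l : Type0), Type0) => κ) (fun (ξ : Type0) => ξ)
  ~> fun (κ : Type0) => κ
type:
  forall (κ : Type0), Type0


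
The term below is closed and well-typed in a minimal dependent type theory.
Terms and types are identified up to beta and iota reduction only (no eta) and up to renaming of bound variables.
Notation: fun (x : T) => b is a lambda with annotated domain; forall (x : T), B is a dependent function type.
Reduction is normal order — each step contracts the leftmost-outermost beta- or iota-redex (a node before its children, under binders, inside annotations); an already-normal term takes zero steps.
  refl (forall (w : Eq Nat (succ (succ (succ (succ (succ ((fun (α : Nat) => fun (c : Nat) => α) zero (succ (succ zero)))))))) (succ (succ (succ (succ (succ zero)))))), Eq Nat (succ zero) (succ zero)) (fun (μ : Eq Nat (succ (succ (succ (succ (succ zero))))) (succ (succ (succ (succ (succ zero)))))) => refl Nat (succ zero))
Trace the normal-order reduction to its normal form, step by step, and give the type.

normal-order reduction sequence:
  refl (forall (w : Eq Nat (succ (succ (succ (succ (succ ((fun (α : Nat) => fun (c : Nat) => α) zero (succ (succ zero)))))))) (succ (succ (succ (succ (succ zero)))))), Eq Nat (succ zero) (succ zero)) (fun (μ : Eq Nat (succ (succ (succ (succ (succ zero))))) (succ (succ (succ (succ (succ zero)))))) => refl Nat (succ zero))
  ~> refl (forall (w : Eq Nat (succ (succ (succ (succ (succ ((fun (α : Nat) => zero) (succ (succ zero)))))))) (succ (succ (succ (succ (succ zero)))))), Eq Nat (succ zero) (succ zero)) (fun (c : Eq Nat (succ (succ (succ (succ (succ zero))))) (succ (succ (succ (succ (succ zero)))))) => refl Nat (succ zero))
  ~> refl (forall (w : Eq Nat (succ (succ (succ (succ (succ zero))))) (succ (succ (succ (succ (succ zero)))))), Eq Nat (succ zero) (succ zero)) (fun (α : Eq Nat (succ (succ (succ (succ (succ zero))))) (succ (succ (succ (succ (succ zero)))))) => refl Nat (succ zero))
inferred type:
  Eq (forall (w : Eq Nat (succ (succ (succ (succ (succ zero))))) (succ (succ (succ (succ (succ zero)))))), Eq Nat (succ zero) (succ zero)) (fun (α : Eq Nat (succ (succ (succ (succ (succ zero))))) (succ (succ (succ (succ (succ zero)))))) => refl Nat (succ zero)) (fun (c : Eq Nat (succ (succ (succ (succ (succ zero))))) (succ (succ (succ (succ (succ zero)))))) => refl Nat (succ zero))


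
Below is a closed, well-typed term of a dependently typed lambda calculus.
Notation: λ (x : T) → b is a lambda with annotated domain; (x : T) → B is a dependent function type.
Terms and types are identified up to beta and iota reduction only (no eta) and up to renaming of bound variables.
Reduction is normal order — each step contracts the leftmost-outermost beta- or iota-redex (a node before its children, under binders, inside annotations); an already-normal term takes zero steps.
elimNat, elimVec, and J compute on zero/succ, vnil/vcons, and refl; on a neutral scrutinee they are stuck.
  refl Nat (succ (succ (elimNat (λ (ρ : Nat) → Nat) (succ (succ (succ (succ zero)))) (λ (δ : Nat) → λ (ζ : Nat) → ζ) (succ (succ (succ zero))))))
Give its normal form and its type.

normal form:
  refl Nat (succ (succ (succ (succ (succ (succ zero))))))
inferred type:
  Eq Nat (succ (succ (succ (succ (succ (succ zero)))))) (succ (succ (succ (succ (succ (succ zero))))))


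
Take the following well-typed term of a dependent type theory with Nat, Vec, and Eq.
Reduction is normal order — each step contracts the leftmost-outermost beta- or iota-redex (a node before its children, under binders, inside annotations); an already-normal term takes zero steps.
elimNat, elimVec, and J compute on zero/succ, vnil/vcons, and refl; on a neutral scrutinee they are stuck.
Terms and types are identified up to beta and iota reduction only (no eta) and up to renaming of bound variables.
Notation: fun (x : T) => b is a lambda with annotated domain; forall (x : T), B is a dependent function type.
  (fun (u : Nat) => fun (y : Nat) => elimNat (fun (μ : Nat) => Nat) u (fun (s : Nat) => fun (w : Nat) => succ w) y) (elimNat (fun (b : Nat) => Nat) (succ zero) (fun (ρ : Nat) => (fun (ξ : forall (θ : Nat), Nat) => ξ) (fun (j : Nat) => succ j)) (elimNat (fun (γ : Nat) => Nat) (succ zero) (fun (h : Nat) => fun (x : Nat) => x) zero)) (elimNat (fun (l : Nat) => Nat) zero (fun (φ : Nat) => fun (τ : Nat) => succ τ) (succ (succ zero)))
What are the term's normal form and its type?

reduced normal form:
  succ (succ (succ (succ zero)))
inferred type:
  Nat


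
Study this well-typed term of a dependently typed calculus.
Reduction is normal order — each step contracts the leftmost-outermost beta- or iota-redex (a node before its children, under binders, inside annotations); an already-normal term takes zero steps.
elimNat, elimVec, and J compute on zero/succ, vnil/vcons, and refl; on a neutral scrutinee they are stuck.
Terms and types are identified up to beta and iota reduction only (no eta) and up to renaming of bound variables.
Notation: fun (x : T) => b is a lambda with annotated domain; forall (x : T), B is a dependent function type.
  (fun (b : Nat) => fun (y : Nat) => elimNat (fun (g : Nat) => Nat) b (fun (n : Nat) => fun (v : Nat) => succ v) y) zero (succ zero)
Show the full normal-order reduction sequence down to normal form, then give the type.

reduction (normal order):
  (fun (b : Nat) => fun (y : Nat) => elimNat (fun (g : Nat) => Nat) b (fun (n : Nat) => fun (v : Nat) => succ v) y) zero (succ zero)
  ~> (fun (b : Nat) => elimNat (fun (y : Nat) => Nat) zero (fun (g : Nat) => fun (n : Nat) => succ n) b) (succ zero)
  ~> elimNat (fun (b : Nat) => Nat) zero (fun (y : Nat) => fun (g : Nat) => succ g) (succ zero)
  ~> (fun (b : Nat) => fun (y : Nat) => succ y) zero (elimNat (fun (g : Nat) => Nat) zero (fun (n : Nat) => fun (v : Nat) => succ v) zero)
  ~> (fun (b : Nat) => succ b) (elimNat (fun (y : Nat) => Nat) zero (fun (g : Nat) => fun (n : Nat) => succ n) zero)
  ~> succ (elimNat (fun (b : Nat) => Nat) zero (fun (y : Nat) => fun (g : Nat) => succ g) zero)
  ~> succ zero
type:
  Nat


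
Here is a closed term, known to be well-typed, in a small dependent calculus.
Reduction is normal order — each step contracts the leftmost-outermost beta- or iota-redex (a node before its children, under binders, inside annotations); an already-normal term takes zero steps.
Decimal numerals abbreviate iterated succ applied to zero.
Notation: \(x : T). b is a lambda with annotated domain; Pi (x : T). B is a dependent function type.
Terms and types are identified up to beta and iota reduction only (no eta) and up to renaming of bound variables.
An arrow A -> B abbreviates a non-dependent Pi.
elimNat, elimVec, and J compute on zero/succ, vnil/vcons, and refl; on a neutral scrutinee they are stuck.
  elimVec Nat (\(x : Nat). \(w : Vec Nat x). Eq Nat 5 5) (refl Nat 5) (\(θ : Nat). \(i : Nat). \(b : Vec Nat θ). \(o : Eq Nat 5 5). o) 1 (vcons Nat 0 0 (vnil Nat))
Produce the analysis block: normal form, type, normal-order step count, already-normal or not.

resulting normal form:
  refl Nat 5
type:
  Eq Nat 5 5
reduction steps (normal order): 6
started in normal form: no
first redex: an elimVec iota-redex
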